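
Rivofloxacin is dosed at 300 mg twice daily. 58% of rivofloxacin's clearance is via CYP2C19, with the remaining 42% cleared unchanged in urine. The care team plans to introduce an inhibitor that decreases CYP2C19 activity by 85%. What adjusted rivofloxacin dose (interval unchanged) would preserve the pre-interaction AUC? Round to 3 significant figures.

152 mg

The CYP2C19 pathway (58% of clearance) is reduced to 0.15× activity: 0.58 × 0.15 = 0.087.
Non-CYP routes (42%) are unchanged.
Relative clearance = 0.087 + 0.42 = 0.507.
To maintain the same steady-state level, dose must scale with clearance: new dose = 300 × 0.507 = 152 mg.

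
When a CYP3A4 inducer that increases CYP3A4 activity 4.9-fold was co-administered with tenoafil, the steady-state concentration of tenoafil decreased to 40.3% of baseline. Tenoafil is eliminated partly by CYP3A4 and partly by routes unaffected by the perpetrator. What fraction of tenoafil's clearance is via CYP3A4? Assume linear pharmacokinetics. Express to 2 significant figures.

Let fm be the CYP3A4 fraction. New clearance relative to baseline = fm × 4.9 + (1 − fm).
Steady-state concentration ratio = 1 / (new CL fraction), so new CL fraction = 1 / 0.403 = 2.481.
fm × 4.9 + 1 − fm = 2.481  ⇒  fm × (4.9 − 1) = 1.481  ⇒  fm = 0.38.

0.38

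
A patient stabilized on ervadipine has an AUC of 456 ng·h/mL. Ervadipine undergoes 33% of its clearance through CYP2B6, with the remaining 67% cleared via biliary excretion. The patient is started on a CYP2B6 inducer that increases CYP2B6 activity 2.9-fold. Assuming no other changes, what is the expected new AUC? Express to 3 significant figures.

The CYP2B6 pathway (33% of clearance) increases to 2.9× activity: 0.33 × 2.9 = 0.957.
Non-CYP routes (67%) are unchanged.
Relative clearance = 0.957 + 0.67 = 1.627.
AUC ∝ 1/CL, so new value = 456 / 1.627 = 280 ng·h/mL.

280 ng·h/mL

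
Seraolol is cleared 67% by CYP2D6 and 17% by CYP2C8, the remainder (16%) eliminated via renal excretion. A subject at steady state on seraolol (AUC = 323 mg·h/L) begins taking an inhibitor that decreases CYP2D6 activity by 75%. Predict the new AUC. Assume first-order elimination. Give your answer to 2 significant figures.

CYP2D6: 0.67 × 0.25 = 0.1675
CYP2C8: 0.17 (unchanged)
Other: 0.16 (unchanged)
Relative clearance = 0.1675 + 0.17 + 0.16 = 0.4975.
New AUC = baseline ÷ relative clearance = 323 / 0.4975 = 6.5 × 10² mg·h/L.

6.5 × 10² mg·h/L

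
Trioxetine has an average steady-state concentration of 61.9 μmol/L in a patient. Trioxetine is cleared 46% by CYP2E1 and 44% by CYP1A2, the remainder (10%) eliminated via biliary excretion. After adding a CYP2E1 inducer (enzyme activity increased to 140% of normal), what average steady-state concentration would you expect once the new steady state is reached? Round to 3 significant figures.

52.3 μmol/L

The CYP2E1 pathway (46% of clearance) is boosted to 1.4× activity: 0.46 × 1.4 = 0.644.
CYP1A2 (44%) and the residual 10% are unaffected.
CL_new/CL_old = 0.644 + 0.44 + 0.1 = 1.184.
Average steady-state concentration ∝ 1/CL, so new value = 61.9 / 1.184 = 52.3 μmol/L.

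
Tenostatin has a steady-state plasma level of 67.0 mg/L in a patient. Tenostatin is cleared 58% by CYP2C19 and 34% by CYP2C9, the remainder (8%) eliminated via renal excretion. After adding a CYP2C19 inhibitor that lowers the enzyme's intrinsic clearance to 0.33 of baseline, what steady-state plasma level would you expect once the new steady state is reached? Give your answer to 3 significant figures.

CYP2C19: 0.58 × 0.33 = 0.1914
CYP2C9: 0.34 (unchanged)
Other: 0.08 (unchanged)
New clearance relative to baseline: 0.1914 + 0.34 + 0.08 = 0.6114.
With dosing unchanged, steady-state plasma level scales as 1/CL: 67.0 / 0.6114 = 110 mg/L.

110 mg/L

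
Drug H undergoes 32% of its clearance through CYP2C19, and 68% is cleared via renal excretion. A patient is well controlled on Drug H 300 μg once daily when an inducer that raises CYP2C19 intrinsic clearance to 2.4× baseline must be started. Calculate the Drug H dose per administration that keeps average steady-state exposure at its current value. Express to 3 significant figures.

The CYP2C19 pathway (32% of clearance) rises to 2.4× activity: 0.32 × 2.4 = 0.768.
The remaining 68% of clearance is unaffected.
New clearance relative to baseline: 0.768 + 0.68 = 1.448.
Exposure is unchanged when dose changes in proportion to clearance. New dose = 300 μg × 1.448 = 434 μg.

434 μg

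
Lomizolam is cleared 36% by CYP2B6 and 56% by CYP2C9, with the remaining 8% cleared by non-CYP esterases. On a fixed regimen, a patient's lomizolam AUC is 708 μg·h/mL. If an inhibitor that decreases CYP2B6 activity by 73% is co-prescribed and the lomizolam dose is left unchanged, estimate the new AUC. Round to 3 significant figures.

The CYP2B6 pathway (36% of clearance) is reduced to 0.27× activity: 0.36 × 0.27 = 0.0972.
CYP2C9 (56%) and the residual 8% are unaffected.
CL_new/CL_old = 0.0972 + 0.56 + 0.08 = 0.7372.
AUC ∝ 1/CL, so new value = 708 / 0.7372 = 960 μg·h/mL.

960 μg·h/mL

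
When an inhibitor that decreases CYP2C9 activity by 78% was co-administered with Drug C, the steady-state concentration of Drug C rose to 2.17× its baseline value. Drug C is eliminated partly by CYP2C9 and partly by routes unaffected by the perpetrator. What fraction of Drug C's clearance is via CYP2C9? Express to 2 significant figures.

0.69

CL'/CL = 1 / 2.17 = 0.4608
0.22·fm + (1 − fm) = 0.4608
fm = (0.4608 − 1) / (0.22 − 1) = 0.69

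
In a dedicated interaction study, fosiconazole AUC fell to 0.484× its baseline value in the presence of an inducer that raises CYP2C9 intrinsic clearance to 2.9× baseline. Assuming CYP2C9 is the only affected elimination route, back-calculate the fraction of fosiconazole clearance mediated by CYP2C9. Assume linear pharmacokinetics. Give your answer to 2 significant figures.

0.56

Call the CYP2C9 fraction fm. After the interaction, CL_new/CL_old = fm × 2.9 + (1 − fm).
AUC ratio = 1 / (new CL fraction), so new CL fraction = 1 / 0.484 = 2.066.
fm × 2.9 + 1 − fm = 2.066  ⇒  fm × (2.9 − 1) = 1.066  ⇒  fm = 0.56.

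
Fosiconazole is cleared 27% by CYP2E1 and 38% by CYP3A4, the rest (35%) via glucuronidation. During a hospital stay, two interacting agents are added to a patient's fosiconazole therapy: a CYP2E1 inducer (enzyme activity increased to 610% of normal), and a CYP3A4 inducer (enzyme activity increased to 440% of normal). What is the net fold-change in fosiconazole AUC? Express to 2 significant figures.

The CYP2E1 pathway (27% of clearance) increases to 6.1× activity: 0.27 × 6.1 = 1.647.
The CYP3A4 pathway (38% of clearance) rises to 4.4× activity: 0.38 × 4.4 = 1.672.
The remaining 35% of clearance is unaffected.
CL_new/CL_old = 1.647 + 1.672 + 0.35 = 3.669.
AUC ∝ 1/CL: fold-change = 1 / 3.669 = 0.27.

0.27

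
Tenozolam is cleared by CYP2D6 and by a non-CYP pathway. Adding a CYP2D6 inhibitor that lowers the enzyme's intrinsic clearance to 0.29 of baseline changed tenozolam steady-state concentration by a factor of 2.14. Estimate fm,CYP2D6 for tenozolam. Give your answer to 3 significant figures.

0.750

Let fm be the CYP2D6 fraction. New clearance relative to baseline = fm × 0.29 + (1 − fm).
Steady-state concentration ratio = 1 / (new CL fraction), so new CL fraction = 1 / 2.14 = 0.4673.
fm × 0.29 + 1 − fm = 0.4673  ⇒  fm × (0.29 − 1) = −0.5327  ⇒  fm = 0.750.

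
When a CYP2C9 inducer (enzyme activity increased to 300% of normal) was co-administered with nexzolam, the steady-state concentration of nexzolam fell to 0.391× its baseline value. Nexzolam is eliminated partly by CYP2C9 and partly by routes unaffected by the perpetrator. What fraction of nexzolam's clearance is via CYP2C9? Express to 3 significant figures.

0.779

Write x for the fraction cleared via CYP2C9. The observed steady-state concentration change means clearance rose to 1/0.391 = 2.558 of baseline.
Setting x·3 + (1 − x) = 2.558 and solving: x = (2.558 − 1)/(3 − 1) = 0.779.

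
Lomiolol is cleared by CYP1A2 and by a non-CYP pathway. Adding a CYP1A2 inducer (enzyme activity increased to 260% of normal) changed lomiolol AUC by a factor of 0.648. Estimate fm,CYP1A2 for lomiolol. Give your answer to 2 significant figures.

0.34

Let fm be the CYP1A2 fraction. New clearance relative to baseline = fm × 2.6 + (1 − fm).
AUC ratio = 1 / (new CL fraction), so new CL fraction = 1 / 0.648 = 1.543.
fm × 2.6 + 1 − fm = 1.543  ⇒  fm × (2.6 − 1) = 0.5432  ⇒  fm = 0.34.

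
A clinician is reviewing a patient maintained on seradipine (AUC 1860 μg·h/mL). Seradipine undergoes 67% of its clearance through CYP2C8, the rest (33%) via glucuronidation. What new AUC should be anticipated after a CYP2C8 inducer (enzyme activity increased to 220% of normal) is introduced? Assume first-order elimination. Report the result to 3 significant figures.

1.03 × 10³ μg·h/mL

The CYP2C8 pathway (67% of clearance) is boosted to 2.2× activity: 0.67 × 2.2 = 1.474.
Non-CYP routes (33%) are unchanged.
Relative clearance = 1.474 + 0.33 = 1.804.
AUC ∝ 1/CL, so new value = 1860 / 1.804 = 1.03 × 10³ μg·h/mL.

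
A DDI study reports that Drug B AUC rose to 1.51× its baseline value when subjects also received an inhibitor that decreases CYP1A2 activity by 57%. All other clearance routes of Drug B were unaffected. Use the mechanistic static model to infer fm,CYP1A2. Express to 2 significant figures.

Write x for the fraction cleared via CYP1A2. The observed AUC change means clearance fell to 1/1.51 = 0.6623 of baseline.
Only the CYP1A2 route changed, so 0.6623 = x·0.43 + (1 − x), giving x = 0.59.

0.59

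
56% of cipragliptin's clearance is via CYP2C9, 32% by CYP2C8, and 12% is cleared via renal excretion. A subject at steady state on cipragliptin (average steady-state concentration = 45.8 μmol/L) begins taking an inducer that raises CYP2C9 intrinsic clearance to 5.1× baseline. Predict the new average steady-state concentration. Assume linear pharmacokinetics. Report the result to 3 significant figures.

The CYP2C9 pathway (56% of clearance) increases to 5.1× activity: 0.56 × 5.1 = 2.856.
CYP2C8 (32%) and the residual 12% are unaffected.
CL_new/CL_old = 2.856 + 0.32 + 0.12 = 3.296.
Average steady-state concentration ∝ 1/CL, so new value = 45.8 / 3.296 = 13.9 μmol/L.

13.9 μmol/L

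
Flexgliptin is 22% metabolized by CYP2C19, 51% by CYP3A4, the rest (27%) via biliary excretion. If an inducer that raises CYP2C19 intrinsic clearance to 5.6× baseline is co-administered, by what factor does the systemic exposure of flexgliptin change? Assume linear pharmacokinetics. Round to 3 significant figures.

0.497

The CYP2C19 pathway (22% of clearance) is boosted to 5.6× activity: 0.22 × 5.6 = 1.232.
CYP3A4 (51%) and the residual 27% are unaffected.
New clearance relative to baseline: 1.232 + 0.51 + 0.27 = 2.012.
Systemic exposure ratio = CL_old/CL_new = 1 / 2.012 = 0.497.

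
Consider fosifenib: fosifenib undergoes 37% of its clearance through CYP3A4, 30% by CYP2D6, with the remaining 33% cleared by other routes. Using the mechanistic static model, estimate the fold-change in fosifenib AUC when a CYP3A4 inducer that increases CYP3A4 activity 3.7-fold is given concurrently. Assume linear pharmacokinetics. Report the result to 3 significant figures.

0.500

The CYP3A4 pathway (37% of clearance) rises to 3.7× activity: 0.37 × 3.7 = 1.369.
CYP2D6 (30%) and the residual 33% are unaffected.
New clearance relative to baseline: 1.369 + 0.3 + 0.33 = 1.999.
AUC is inversely proportional to clearance, so the fold-change is 1 / 1.999 = 0.500.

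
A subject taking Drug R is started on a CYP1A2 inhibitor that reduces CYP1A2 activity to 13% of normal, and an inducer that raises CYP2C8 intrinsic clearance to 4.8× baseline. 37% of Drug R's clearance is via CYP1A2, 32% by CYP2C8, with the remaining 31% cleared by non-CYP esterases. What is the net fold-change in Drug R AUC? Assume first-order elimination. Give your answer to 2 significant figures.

0.53

The CYP1A2 pathway (37% of clearance) drops to 0.13× activity: 0.37 × 0.13 = 0.0481.
The CYP2C8 pathway (32% of clearance) rises to 4.8× activity: 0.32 × 4.8 = 1.536.
Non-CYP routes (31%) are unchanged.
CL_new/CL_old = 0.0481 + 1.536 + 0.31 = 1.8941.
Net AUC ratio = 1 / 1.8941 = 0.53.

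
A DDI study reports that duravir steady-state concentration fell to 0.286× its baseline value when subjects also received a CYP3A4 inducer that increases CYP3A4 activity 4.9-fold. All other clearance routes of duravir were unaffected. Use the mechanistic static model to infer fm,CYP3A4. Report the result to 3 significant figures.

CL'/CL = 1 / 0.286 = 3.497
4.9·fm + (1 − fm) = 3.497
fm = (3.497 − 1) / (4.9 − 1) = 0.640

0.640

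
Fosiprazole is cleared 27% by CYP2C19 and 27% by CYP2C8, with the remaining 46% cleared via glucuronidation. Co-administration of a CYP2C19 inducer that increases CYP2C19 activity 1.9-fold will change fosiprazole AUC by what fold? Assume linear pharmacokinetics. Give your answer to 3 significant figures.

The CYP2C19 pathway (27% of clearance) rises to 1.9× activity: 0.27 × 1.9 = 0.513.
CYP2C8 (27%) and the residual 46% are unaffected.
Relative clearance = 0.513 + 0.27 + 0.46 = 1.243.
AUC ratio = CL_old/CL_new = 1 / 1.243 = 0.805.

0.805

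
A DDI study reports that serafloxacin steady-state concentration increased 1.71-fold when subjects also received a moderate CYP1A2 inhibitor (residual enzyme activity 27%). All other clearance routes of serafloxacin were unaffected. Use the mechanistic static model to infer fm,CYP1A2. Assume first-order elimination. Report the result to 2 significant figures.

0.57

CL'/CL = 1 / 1.71 = 0.5848
0.27·fm + (1 − fm) = 0.5848
fm = (0.5848 − 1) / (0.27 − 1) = 0.57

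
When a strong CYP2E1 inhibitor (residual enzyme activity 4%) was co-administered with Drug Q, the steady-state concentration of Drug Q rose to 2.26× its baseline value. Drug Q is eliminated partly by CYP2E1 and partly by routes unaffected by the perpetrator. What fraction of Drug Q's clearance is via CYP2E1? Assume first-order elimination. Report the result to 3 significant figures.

0.581

CL'/CL = 1 / 2.26 = 0.4425
0.04·fm + (1 − fm) = 0.4425
fm = (0.4425 − 1) / (0.04 − 1) = 0.581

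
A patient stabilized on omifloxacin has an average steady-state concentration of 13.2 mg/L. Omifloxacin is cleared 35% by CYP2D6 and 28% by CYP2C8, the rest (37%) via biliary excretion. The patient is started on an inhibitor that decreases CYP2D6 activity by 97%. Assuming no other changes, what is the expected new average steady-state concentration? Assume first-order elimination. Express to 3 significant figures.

20.0 mg/L

The CYP2D6 pathway (35% of clearance) is reduced to 0.03× activity: 0.35 × 0.03 = 0.0105.
CYP2C8 (28%) and the residual 37% are unaffected.
New clearance relative to baseline: 0.0105 + 0.28 + 0.37 = 0.6605.
Average steady-state concentration ∝ 1/CL, so new value = 13.2 / 0.6605 = 20.0 mg/L.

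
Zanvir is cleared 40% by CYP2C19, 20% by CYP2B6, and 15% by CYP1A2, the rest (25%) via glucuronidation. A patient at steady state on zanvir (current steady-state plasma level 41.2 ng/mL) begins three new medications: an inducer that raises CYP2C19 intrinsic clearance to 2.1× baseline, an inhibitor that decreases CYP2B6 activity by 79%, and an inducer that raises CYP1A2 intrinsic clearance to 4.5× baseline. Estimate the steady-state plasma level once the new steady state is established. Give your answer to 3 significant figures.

The CYP2C19 pathway (40% of clearance) increases to 2.1× activity: 0.4 × 2.1 = 0.84.
The CYP2B6 pathway (20% of clearance) is reduced to 0.21× activity: 0.2 × 0.21 = 0.042.
The CYP1A2 pathway (15% of clearance) increases to 4.5× activity: 0.15 × 4.5 = 0.675.
Non-CYP routes (25%) are unchanged.
Relative clearance = 0.84 + 0.042 + 0.675 + 0.25 = 1.807.
Dividing the baseline by the relative clearance: 41.2 / 1.807 = 22.8 ng/mL.

22.8 ng/mL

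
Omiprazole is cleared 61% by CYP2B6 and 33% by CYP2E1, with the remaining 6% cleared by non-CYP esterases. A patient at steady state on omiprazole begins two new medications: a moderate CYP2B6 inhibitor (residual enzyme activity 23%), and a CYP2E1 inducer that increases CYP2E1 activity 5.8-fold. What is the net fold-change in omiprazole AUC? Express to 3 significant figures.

The CYP2B6 pathway (61% of clearance) falls to 0.23× activity: 0.61 × 0.23 = 0.1403.
The CYP2E1 pathway (33% of clearance) increases to 5.8× activity: 0.33 × 5.8 = 1.914.
Non-CYP routes (6%) are unchanged.
Relative clearance = 0.1403 + 1.914 + 0.06 = 2.1143.
Net AUC ratio = 1 / 2.1143 = 0.473.

0.473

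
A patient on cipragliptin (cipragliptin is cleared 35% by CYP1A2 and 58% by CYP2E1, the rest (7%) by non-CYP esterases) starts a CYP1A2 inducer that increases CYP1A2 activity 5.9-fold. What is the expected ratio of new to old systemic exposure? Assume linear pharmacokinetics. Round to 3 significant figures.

The CYP1A2 pathway (35% of clearance) is boosted to 5.9× activity: 0.35 × 5.9 = 2.065.
CYP2E1 (58%) and the residual 7% are unaffected.
CL_new/CL_old = 2.065 + 0.58 + 0.07 = 2.715.
Since systemic exposure ∝ 1/CL, the ratio is 1 / 2.715 = 0.368.

0.368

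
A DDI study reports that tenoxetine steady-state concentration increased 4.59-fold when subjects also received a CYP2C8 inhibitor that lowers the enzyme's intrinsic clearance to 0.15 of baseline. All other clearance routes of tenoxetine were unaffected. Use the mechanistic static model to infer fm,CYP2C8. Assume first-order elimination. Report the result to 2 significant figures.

CL'/CL = 1 / 4.59 = 0.2179
0.15·fm + (1 − fm) = 0.2179
fm = (0.2179 − 1) / (0.15 − 1) = 0.92

0.92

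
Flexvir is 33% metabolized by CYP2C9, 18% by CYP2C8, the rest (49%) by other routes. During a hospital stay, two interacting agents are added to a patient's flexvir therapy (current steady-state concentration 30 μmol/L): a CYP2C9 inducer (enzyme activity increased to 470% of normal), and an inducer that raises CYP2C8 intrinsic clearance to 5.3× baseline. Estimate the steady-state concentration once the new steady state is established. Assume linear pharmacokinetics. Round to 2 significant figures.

CYP2C9: 0.33 × 4.7 = 1.551
CYP2C8: 0.18 × 5.3 = 0.954
Other: 0.49 (unchanged)
Relative clearance = 1.551 + 0.954 + 0.49 = 2.995.
Dividing the baseline by the relative clearance: 30 / 2.995 = 10 μmol/L.

10 μmol/L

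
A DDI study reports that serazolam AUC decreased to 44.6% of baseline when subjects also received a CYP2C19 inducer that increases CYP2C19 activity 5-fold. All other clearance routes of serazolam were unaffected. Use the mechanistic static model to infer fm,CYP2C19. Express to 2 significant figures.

0.31

Let fm be the CYP2C19 fraction. New clearance relative to baseline = fm × 5 + (1 − fm).
AUC ratio = 1 / (new CL fraction), so new CL fraction = 1 / 0.446 = 2.242.
fm × 5 + 1 − fm = 2.242  ⇒  fm × (5 − 1) = 1.242  ⇒  fm = 0.31.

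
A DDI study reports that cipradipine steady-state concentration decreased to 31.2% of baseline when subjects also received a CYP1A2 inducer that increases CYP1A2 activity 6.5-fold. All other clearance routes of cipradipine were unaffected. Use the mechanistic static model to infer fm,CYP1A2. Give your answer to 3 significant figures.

0.401

CL'/CL = 1 / 0.312 = 3.205
6.5·fm + (1 − fm) = 3.205
fm = (3.205 − 1) / (6.5 − 1) = 0.401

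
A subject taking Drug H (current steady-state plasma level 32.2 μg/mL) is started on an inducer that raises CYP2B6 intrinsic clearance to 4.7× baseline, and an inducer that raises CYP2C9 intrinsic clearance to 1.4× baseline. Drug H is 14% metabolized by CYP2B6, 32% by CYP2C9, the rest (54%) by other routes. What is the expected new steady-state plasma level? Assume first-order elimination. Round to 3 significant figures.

The CYP2B6 pathway (14% of clearance) increases to 4.7× activity: 0.14 × 4.7 = 0.658.
The CYP2C9 pathway (32% of clearance) rises to 1.4× activity: 0.32 × 1.4 = 0.448.
Non-CYP routes (54%) are unchanged.
New clearance relative to baseline: 0.658 + 0.448 + 0.54 = 1.646.
Steady-state plasma level ∝ 1/CL: new value = 32.2 / 1.646 = 19.6 μg/mL.

19.6 μg/mL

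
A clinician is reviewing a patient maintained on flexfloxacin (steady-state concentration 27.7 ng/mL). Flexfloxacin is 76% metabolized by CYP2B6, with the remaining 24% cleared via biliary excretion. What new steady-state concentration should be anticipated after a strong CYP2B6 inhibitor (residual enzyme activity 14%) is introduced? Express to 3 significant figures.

80.0 ng/mL

The CYP2B6 pathway (76% of clearance) drops to 0.14× activity: 0.76 × 0.14 = 0.1064.
The remaining 24% of clearance is unaffected.
CL_new/CL_old = 0.1064 + 0.24 = 0.3464.
With dosing unchanged, steady-state concentration scales as 1/CL: 27.7 / 0.3464 = 80.0 ng/mL.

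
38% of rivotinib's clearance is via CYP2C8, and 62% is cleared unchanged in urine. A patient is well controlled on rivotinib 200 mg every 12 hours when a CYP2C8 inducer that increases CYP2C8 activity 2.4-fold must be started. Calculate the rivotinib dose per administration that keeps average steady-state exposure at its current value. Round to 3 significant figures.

CYP2C8: 0.38 × 2.4 = 0.912
Other: 0.62 (unchanged)
New clearance relative to baseline: 0.912 + 0.62 = 1.532.
Css,avg = (dose rate)/CL, so holding Css fixed requires dose ∝ CL: 200 × 1.532 = 306 mg.

306 mg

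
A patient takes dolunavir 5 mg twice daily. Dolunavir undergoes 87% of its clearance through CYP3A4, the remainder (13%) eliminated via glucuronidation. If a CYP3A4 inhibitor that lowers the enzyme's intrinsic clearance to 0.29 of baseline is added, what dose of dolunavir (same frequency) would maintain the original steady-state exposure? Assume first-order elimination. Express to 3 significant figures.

The CYP3A4 pathway (87% of clearance) drops to 0.29× activity: 0.87 × 0.29 = 0.2523.
The remaining 13% of clearance is unaffected.
CL_new/CL_old = 0.2523 + 0.13 = 0.3823.
Css,avg = (dose rate)/CL, so holding Css fixed requires dose ∝ CL: 5 × 0.3823 = 1.91 mg.

1.91 mg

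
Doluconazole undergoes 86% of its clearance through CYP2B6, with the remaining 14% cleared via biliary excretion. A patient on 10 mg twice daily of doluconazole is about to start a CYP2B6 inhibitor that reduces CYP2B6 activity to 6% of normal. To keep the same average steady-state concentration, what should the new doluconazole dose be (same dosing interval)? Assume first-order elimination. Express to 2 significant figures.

The CYP2B6 pathway (86% of clearance) drops to 0.06× activity: 0.86 × 0.06 = 0.0516.
The remaining 14% of clearance is unaffected.
CL_new/CL_old = 0.0516 + 0.14 = 0.1916.
Css,avg = (dose rate)/CL, so holding Css fixed requires dose ∝ CL: 10 × 0.1916 = 1.9 mg.

1.9 mg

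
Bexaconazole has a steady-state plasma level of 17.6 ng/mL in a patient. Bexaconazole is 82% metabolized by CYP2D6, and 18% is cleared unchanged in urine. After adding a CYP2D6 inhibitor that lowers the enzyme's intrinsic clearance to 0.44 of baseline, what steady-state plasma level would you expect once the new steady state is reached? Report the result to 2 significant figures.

The CYP2D6 pathway (82% of clearance) falls to 0.44× activity: 0.82 × 0.44 = 0.3608.
Non-CYP routes (18%) are unchanged.
CL_new/CL_old = 0.3608 + 0.18 = 0.5408.
Steady-state plasma level ∝ 1/CL, so new value = 17.6 / 0.5408 = 33 ng/mL.

33 ng/mL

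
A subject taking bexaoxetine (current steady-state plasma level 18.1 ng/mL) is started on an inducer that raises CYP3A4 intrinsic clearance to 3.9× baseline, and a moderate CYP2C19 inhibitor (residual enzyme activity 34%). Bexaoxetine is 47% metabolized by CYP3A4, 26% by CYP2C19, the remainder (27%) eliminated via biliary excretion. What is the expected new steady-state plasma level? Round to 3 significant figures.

The CYP3A4 pathway (47% of clearance) rises to 3.9× activity: 0.47 × 3.9 = 1.833.
The CYP2C19 pathway (26% of clearance) falls to 0.34× activity: 0.26 × 0.34 = 0.0884.
The remaining 27% of clearance is unaffected.
Relative clearance = 1.833 + 0.0884 + 0.27 = 2.1914.
Steady-state plasma level ∝ 1/CL: new value = 18.1 / 2.1914 = 8.26 ng/mL.

8.26 ng/mL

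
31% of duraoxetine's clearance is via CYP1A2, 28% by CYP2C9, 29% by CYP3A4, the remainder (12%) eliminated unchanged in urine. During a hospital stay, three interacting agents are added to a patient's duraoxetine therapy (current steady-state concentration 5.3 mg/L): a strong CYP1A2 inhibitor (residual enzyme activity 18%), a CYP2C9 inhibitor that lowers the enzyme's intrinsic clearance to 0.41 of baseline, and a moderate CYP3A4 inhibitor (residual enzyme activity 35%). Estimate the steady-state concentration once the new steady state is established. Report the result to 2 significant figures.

CYP1A2: 0.31 × 0.18 = 0.0558
CYP2C9: 0.28 × 0.41 = 0.1148
CYP3A4: 0.29 × 0.35 = 0.1015
Other: 0.12 (unchanged)
Relative clearance = 0.0558 + 0.1148 + 0.1015 + 0.12 = 0.3921.
Dividing the baseline by the relative clearance: 5.3 / 0.3921 = 14 mg/L.

14 mg/L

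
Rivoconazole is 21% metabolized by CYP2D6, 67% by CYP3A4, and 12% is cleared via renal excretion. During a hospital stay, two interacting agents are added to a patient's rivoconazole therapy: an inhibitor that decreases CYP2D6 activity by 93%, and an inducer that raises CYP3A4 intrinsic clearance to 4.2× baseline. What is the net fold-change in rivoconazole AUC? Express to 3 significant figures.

The CYP2D6 pathway (21% of clearance) is reduced to 0.07× activity: 0.21 × 0.07 = 0.0147.
The CYP3A4 pathway (67% of clearance) is boosted to 4.2× activity: 0.67 × 4.2 = 2.814.
The remaining 12% of clearance is unaffected.
Relative clearance = 0.0147 + 2.814 + 0.12 = 2.9487.
Net AUC ratio = 1 / 2.9487 = 0.339.

0.339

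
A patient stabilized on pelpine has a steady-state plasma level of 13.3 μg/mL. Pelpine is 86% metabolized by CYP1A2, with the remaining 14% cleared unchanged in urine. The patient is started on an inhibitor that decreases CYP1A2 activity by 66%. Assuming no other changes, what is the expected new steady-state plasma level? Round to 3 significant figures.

The CYP1A2 pathway (86% of clearance) drops to 0.34× activity: 0.86 × 0.34 = 0.2924.
Non-CYP routes (14%) are unchanged.
CL_new/CL_old = 0.2924 + 0.14 = 0.4324.
With dosing unchanged, steady-state plasma level scales as 1/CL: 13.3 / 0.4324 = 30.8 μg/mL.

30.8 μg/mL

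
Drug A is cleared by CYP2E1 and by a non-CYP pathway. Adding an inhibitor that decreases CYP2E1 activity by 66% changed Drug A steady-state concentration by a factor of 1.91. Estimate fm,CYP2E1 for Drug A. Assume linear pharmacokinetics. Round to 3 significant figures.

0.722

CL'/CL = 1 / 1.91 = 0.5236
0.34·fm + (1 − fm) = 0.5236
fm = (0.5236 − 1) / (0.34 − 1) = 0.722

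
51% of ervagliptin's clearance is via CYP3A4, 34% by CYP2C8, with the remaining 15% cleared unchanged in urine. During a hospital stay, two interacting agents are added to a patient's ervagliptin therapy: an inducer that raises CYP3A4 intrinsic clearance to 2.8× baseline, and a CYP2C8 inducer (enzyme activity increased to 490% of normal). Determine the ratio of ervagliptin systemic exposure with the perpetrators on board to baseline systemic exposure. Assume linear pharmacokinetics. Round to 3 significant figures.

The CYP3A4 pathway (51% of clearance) rises to 2.8× activity: 0.51 × 2.8 = 1.428.
The CYP2C8 pathway (34% of clearance) is boosted to 4.9× activity: 0.34 × 4.9 = 1.666.
The remaining 15% of clearance is unaffected.
Relative clearance = 1.428 + 1.666 + 0.15 = 3.244.
Net systemic exposure ratio = 1 / 3.244 = 0.308.

0.308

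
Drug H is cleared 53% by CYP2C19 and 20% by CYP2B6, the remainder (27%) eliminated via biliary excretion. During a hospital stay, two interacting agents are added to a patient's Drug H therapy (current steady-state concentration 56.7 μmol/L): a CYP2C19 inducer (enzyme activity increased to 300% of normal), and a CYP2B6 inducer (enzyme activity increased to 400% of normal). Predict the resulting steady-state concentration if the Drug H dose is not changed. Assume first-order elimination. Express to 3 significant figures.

21.3 μmol/L

The CYP2C19 pathway (53% of clearance) is boosted to 3× activity: 0.53 × 3 = 1.59.
The CYP2B6 pathway (20% of clearance) is boosted to 4× activity: 0.2 × 4 = 0.8.
Non-CYP routes (27%) are unchanged.
New clearance relative to baseline: 1.59 + 0.8 + 0.27 = 2.66.
Dividing the baseline by the relative clearance: 56.7 / 2.66 = 21.3 μmol/L.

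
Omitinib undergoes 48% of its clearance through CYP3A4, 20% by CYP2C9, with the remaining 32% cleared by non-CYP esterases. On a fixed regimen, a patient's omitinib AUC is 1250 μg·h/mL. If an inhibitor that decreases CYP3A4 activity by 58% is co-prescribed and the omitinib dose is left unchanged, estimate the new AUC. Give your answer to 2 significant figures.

CYP3A4: 0.48 × 0.42 = 0.2016
CYP2C9: 0.2 (unchanged)
Other: 0.32 (unchanged)
CL_new/CL_old = 0.2016 + 0.2 + 0.32 = 0.7216.
With dosing unchanged, AUC scales as 1/CL: 1250 / 0.7216 = 1.7 × 10³ μg·h/mL.

1.7 × 10³ μg·h/mL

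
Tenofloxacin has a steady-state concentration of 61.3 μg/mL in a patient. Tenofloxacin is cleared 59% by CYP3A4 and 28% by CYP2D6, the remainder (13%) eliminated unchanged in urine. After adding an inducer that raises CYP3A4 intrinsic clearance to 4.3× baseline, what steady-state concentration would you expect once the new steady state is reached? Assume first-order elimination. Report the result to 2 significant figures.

CYP3A4: 0.59 × 4.3 = 2.537
CYP2D6: 0.28 (unchanged)
Other: 0.13 (unchanged)
CL_new/CL_old = 2.537 + 0.28 + 0.13 = 2.947.
With dosing unchanged, steady-state concentration scales as 1/CL: 61.3 / 2.947 = 21 μg/mL.

21 μg/mL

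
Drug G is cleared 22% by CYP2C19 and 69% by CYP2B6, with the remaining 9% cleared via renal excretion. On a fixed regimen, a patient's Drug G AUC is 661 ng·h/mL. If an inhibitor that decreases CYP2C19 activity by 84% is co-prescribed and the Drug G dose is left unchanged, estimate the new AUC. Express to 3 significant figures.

811 ng·h/mL

The CYP2C19 pathway (22% of clearance) drops to 0.16× activity: 0.22 × 0.16 = 0.0352.
CYP2B6 (69%) and the residual 9% are unaffected.
New clearance relative to baseline: 0.0352 + 0.69 + 0.09 = 0.8152.
New AUC = baseline ÷ relative clearance = 661 / 0.8152 = 811 ng·h/mL.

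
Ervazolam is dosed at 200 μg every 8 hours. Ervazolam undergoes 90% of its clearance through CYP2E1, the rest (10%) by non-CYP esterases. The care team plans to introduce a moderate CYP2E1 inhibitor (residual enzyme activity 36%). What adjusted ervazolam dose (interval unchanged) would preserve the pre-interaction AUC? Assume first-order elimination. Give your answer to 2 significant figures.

The CYP2E1 pathway (90% of clearance) drops to 0.36× activity: 0.9 × 0.36 = 0.324.
Non-CYP routes (10%) are unchanged.
New clearance relative to baseline: 0.324 + 0.1 = 0.424.
To maintain the same steady-state level, dose must scale with clearance: new dose = 200 × 0.424 = 85 μg.

85 μg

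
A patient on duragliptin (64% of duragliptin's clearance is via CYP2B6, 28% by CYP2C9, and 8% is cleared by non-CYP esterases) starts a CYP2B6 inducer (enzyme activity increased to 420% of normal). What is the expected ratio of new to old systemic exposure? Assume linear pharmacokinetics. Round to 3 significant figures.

The CYP2B6 pathway (64% of clearance) is boosted to 4.2× activity: 0.64 × 4.2 = 2.688.
CYP2C9 (28%) and the residual 8% are unaffected.
Relative clearance = 2.688 + 0.28 + 0.08 = 3.048.
Systemic exposure is inversely proportional to clearance, so the fold-change is 1 / 3.048 = 0.328.

0.328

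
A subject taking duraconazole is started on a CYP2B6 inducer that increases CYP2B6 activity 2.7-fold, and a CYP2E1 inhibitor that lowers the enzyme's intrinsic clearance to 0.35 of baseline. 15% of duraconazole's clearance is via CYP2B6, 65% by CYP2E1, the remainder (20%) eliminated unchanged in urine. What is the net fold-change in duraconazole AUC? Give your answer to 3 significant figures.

1.20

The CYP2B6 pathway (15% of clearance) rises to 2.7× activity: 0.15 × 2.7 = 0.405.
The CYP2E1 pathway (65% of clearance) falls to 0.35× activity: 0.65 × 0.35 = 0.2275.
Non-CYP routes (20%) are unchanged.
Relative clearance = 0.405 + 0.2275 + 0.2 = 0.8325.
AUC ∝ 1/CL: fold-change = 1 / 0.8325 = 1.20.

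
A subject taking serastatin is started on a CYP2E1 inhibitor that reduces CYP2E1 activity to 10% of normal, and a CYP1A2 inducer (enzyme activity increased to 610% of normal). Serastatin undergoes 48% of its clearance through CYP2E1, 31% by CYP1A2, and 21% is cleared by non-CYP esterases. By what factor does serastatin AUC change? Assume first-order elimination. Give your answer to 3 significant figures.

CYP2E1: 0.48 × 0.1 = 0.048
CYP1A2: 0.31 × 6.1 = 1.891
Other: 0.21 (unchanged)
New clearance relative to baseline: 0.048 + 1.891 + 0.21 = 2.149.
AUC ∝ 1/CL: fold-change = 1 / 2.149 = 0.465.

0.465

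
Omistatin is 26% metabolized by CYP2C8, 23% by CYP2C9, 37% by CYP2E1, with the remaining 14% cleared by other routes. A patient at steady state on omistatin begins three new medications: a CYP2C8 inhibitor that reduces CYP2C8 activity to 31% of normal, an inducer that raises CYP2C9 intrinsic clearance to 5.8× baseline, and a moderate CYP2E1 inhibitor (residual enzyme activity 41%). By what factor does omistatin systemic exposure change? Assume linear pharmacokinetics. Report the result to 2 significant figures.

The CYP2C8 pathway (26% of clearance) drops to 0.31× activity: 0.26 × 0.31 = 0.0806.
The CYP2C9 pathway (23% of clearance) is boosted to 5.8× activity: 0.23 × 5.8 = 1.334.
The CYP2E1 pathway (37% of clearance) drops to 0.41× activity: 0.37 × 0.41 = 0.1517.
Non-CYP routes (14%) are unchanged.
New clearance relative to baseline: 0.0806 + 1.334 + 0.1517 + 0.14 = 1.7063.
Net systemic exposure ratio = 1 / 1.7063 = 0.59.

0.59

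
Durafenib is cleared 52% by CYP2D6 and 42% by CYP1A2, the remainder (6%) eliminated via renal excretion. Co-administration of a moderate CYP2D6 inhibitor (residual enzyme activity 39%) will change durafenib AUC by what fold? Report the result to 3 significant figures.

The CYP2D6 pathway (52% of clearance) falls to 0.39× activity: 0.52 × 0.39 = 0.2028.
CYP1A2 (42%) and the residual 6% are unaffected.
CL_new/CL_old = 0.2028 + 0.42 + 0.06 = 0.6828.
AUC ratio = CL_old/CL_new = 1 / 0.6828 = 1.46.

1.46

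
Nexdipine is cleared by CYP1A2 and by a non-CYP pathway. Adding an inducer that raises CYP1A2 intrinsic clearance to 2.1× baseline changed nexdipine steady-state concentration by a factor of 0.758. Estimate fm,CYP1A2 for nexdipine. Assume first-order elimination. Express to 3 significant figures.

Let x = fm,CYP1A2. Because steady-state concentration ∝ 1/CL, relative clearance rose to 1/0.758 = 1.319.
Only the CYP1A2 route changed, so 1.319 = x·2.1 + (1 − x), giving x = 0.290.

0.290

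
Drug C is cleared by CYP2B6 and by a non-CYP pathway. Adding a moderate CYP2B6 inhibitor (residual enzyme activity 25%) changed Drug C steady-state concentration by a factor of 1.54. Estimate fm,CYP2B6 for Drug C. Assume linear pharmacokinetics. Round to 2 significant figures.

0.47

Write x for the fraction cleared via CYP2B6. The observed steady-state concentration change means clearance fell to 1/1.54 = 0.6494 of baseline.
Only the CYP2B6 route changed, so 0.6494 = x·0.25 + (1 − x), giving x = 0.47.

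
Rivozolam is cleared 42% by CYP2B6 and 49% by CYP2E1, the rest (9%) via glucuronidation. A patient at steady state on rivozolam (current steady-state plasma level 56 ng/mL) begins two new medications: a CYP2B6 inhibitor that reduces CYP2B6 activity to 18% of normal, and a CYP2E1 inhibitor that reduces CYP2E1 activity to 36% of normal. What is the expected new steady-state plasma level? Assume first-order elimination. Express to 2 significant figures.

1.6 × 10² ng/mL

The CYP2B6 pathway (42% of clearance) is reduced to 0.18× activity: 0.42 × 0.18 = 0.0756.
The CYP2E1 pathway (49% of clearance) is reduced to 0.36× activity: 0.49 × 0.36 = 0.1764.
The remaining 9% of clearance is unaffected.
CL_new/CL_old = 0.0756 + 0.1764 + 0.09 = 0.342.
New steady-state plasma level = 56 / 0.342 = 1.6 × 10² ng/mL (concentration scales inversely with clearance).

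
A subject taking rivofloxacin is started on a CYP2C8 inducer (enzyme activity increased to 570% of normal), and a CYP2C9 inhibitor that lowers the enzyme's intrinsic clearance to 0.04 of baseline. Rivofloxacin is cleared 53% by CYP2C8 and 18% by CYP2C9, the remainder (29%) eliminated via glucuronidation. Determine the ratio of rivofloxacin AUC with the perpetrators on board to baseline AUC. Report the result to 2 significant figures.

0.30

The CYP2C8 pathway (53% of clearance) is boosted to 5.7× activity: 0.53 × 5.7 = 3.021.
The CYP2C9 pathway (18% of clearance) falls to 0.04× activity: 0.18 × 0.04 = 0.0072.
Non-CYP routes (29%) are unchanged.
CL_new/CL_old = 3.021 + 0.0072 + 0.29 = 3.3182.
Because AUC varies inversely with clearance, the combined effect is 1 / 3.3182 = 0.30.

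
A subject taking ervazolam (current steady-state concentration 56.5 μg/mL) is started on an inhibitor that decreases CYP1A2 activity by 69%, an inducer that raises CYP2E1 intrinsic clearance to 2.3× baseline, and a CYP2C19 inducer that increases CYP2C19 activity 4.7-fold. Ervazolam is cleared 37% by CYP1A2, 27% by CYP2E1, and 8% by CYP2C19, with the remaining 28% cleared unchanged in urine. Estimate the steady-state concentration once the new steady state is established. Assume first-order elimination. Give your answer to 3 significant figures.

40.6 μg/mL

CYP1A2: 0.37 × 0.31 = 0.1147
CYP2E1: 0.27 × 2.3 = 0.621
CYP2C19: 0.08 × 4.7 = 0.376
Other: 0.28 (unchanged)
Relative clearance = 0.1147 + 0.621 + 0.376 + 0.28 = 1.3917.
New steady-state concentration = 56.5 / 1.3917 = 40.6 μg/mL (concentration scales inversely with clearance).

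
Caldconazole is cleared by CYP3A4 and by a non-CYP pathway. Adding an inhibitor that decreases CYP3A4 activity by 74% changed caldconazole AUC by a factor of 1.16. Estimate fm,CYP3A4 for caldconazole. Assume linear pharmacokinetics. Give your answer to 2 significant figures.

0.19

Let x = fm,CYP3A4. Because AUC ∝ 1/CL, relative clearance fell to 1/1.16 = 0.8621.
Only the CYP3A4 route changed, so 0.8621 = x·0.26 + (1 − x), giving x = 0.19.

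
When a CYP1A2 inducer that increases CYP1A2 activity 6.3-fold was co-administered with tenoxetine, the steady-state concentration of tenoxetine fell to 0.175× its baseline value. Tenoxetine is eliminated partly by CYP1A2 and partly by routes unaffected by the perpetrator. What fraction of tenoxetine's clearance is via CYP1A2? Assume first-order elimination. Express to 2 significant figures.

CL'/CL = 1 / 0.175 = 5.714
6.3·fm + (1 − fm) = 5.714
fm = (5.714 − 1) / (6.3 − 1) = 0.89

0.89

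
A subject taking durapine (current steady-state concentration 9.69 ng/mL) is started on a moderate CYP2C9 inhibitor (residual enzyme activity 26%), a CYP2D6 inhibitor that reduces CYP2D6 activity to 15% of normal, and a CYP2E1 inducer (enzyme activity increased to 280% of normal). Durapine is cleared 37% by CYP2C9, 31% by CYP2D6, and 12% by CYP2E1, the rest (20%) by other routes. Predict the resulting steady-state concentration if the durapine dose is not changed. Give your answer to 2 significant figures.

14 ng/mL

The CYP2C9 pathway (37% of clearance) is reduced to 0.26× activity: 0.37 × 0.26 = 0.0962.
The CYP2D6 pathway (31% of clearance) falls to 0.15× activity: 0.31 × 0.15 = 0.0465.
The CYP2E1 pathway (12% of clearance) rises to 2.8× activity: 0.12 × 2.8 = 0.336.
The remaining 20% of clearance is unaffected.
Relative clearance = 0.0962 + 0.0465 + 0.336 + 0.2 = 0.6787.
Dividing the baseline by the relative clearance: 9.69 / 0.6787 = 14 ng/mL.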